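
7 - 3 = 4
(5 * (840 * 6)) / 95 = 5040 / 19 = 265.26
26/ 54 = 13/ 27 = 0.48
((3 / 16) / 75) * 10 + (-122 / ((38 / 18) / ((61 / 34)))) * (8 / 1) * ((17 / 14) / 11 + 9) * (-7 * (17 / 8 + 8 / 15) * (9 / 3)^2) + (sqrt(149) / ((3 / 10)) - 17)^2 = 147383345671 / 116280 - 340 * sqrt(149) / 3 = 1266103.22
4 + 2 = 6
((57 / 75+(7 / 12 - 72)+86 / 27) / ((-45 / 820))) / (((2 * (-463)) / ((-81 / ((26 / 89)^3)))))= 5265479023117 / 1220653200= 4313.66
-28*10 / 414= -140 / 207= -0.68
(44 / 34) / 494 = 11 / 4199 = 0.00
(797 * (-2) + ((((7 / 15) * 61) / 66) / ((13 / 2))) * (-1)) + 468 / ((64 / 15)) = -152831647 / 102960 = -1484.38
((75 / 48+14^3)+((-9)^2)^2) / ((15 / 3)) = 29781 / 16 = 1861.31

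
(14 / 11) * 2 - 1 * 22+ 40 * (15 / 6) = 886 / 11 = 80.55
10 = 10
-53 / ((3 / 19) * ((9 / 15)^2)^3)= -15734375 / 2187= -7194.50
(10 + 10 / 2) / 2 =15 / 2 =7.50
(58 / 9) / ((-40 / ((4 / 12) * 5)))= -0.27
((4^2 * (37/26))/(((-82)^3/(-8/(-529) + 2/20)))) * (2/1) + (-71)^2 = 11946406694452/2369848585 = 5041.00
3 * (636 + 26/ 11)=21066/ 11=1915.09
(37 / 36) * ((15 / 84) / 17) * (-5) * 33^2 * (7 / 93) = -111925 / 25296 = -4.42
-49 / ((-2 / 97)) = 4753 / 2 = 2376.50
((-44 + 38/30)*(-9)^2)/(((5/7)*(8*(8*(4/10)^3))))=-605745/512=-1183.10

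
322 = 322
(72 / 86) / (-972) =-1 / 1161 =-0.00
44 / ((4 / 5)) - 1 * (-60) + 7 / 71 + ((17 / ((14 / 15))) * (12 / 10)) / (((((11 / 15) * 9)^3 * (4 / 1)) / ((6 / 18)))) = 2741137739 / 23814252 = 115.10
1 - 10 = -9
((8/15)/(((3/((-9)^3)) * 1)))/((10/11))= -3564/25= -142.56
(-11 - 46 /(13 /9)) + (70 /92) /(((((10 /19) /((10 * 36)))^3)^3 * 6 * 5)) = 248522126912651697580068341 /299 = 831177681982112700936683.40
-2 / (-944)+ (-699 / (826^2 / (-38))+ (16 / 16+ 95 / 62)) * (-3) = -326202907 / 42301112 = -7.71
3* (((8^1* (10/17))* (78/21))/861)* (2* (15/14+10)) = 322400/239071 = 1.35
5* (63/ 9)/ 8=35/ 8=4.38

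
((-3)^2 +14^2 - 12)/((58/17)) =3281/58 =56.57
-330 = -330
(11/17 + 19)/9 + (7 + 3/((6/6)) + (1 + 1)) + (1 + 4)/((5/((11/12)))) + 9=14749/612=24.10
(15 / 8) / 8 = 15 / 64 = 0.23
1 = 1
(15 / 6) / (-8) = -5 / 16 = -0.31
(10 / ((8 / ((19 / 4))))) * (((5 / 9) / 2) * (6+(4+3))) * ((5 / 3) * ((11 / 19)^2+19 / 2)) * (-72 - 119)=-67128.80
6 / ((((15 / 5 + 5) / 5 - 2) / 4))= -60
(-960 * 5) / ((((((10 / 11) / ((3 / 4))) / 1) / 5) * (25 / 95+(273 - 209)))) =-11400 / 37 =-308.11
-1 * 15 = -15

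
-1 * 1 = -1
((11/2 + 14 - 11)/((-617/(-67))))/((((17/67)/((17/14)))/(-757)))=-57768941/17276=-3343.88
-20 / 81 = -0.25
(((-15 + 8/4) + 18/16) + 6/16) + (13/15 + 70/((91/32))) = 13.98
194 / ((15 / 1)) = 194 / 15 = 12.93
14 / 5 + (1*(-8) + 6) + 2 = 14 / 5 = 2.80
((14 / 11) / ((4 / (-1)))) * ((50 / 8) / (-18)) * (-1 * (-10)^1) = 875 / 792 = 1.10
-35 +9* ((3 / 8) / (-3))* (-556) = 1181 / 2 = 590.50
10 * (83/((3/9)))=2490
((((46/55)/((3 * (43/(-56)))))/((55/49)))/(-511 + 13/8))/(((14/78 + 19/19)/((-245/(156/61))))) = -16403632/318033375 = -0.05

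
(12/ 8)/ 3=1/ 2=0.50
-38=-38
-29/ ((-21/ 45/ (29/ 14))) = 128.72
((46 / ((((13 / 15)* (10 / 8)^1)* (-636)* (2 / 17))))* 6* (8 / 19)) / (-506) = 408 / 144001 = 0.00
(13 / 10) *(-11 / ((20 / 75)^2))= -6435 / 32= -201.09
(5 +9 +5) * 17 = 323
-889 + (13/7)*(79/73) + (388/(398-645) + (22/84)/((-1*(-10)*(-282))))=-271086254483/305084520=-888.56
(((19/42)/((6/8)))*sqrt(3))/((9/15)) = 190*sqrt(3)/189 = 1.74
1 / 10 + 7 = 71 / 10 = 7.10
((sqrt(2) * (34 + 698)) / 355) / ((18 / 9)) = 366 * sqrt(2) / 355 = 1.46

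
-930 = -930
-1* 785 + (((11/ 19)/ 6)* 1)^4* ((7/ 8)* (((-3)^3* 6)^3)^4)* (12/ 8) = 4844458341700404692262900271/ 130321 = 37173274773063471675807.43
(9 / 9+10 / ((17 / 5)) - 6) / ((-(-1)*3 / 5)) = -175 / 51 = -3.43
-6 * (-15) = 90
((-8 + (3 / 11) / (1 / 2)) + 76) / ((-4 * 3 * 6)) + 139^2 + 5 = 7652719 / 396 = 19325.05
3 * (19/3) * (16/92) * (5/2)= 190/23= 8.26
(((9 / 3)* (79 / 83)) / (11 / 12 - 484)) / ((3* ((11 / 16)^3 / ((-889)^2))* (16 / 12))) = -2301617074176 / 640411981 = -3593.96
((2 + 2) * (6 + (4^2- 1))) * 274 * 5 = 115080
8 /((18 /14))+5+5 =146 /9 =16.22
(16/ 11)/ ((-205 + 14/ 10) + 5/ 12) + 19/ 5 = 2543119/ 670505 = 3.79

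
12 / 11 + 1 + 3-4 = 12 / 11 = 1.09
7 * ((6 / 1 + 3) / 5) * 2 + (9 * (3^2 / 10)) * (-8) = -198 / 5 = -39.60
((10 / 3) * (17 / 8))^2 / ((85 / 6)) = 85 / 24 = 3.54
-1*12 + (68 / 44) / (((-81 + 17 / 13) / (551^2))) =-67232573 / 11396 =-5899.66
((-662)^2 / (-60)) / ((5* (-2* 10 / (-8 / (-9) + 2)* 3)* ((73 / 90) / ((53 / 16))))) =75487529 / 262800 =287.24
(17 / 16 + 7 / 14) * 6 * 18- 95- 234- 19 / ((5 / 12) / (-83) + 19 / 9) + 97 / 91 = -55042901 / 327236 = -168.21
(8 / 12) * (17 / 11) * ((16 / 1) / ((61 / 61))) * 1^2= 544 / 33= 16.48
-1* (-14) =14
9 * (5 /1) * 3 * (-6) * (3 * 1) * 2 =-4860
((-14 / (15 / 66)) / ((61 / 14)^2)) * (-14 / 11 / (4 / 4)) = 76832 / 18605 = 4.13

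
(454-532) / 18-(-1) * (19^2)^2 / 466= 384905 / 1398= 275.33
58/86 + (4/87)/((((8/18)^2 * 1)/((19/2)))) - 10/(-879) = 25403533/8768904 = 2.90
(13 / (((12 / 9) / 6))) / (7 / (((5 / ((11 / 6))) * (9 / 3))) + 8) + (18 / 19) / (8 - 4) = 207243 / 30286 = 6.84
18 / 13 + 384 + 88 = 6154 / 13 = 473.38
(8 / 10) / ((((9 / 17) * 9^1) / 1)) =68 / 405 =0.17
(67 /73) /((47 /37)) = 2479 /3431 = 0.72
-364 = -364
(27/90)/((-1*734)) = -3/7340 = -0.00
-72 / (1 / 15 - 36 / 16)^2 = -259200 / 17161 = -15.10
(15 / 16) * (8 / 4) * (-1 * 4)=-15 / 2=-7.50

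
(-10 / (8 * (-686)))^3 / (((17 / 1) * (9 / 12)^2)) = 125 / 197571259872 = 0.00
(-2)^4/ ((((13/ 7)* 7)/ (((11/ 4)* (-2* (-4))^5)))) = 1441792/ 13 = 110907.08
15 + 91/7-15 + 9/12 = 55/4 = 13.75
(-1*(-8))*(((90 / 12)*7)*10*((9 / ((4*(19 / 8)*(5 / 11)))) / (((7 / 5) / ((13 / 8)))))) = 193050 / 19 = 10160.53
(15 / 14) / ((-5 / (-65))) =195 / 14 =13.93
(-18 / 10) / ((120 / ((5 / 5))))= -3 / 200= -0.02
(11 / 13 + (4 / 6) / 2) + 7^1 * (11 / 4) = 3187 / 156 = 20.43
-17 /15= -1.13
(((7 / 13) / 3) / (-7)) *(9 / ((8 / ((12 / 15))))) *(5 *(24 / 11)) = -36 / 143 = -0.25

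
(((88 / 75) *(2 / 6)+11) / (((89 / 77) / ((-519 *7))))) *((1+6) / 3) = -1672944427 / 20025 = -83542.79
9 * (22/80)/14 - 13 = -7181/560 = -12.82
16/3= 5.33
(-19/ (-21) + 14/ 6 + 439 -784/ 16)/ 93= 8258/ 1953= 4.23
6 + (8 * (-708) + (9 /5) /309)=-2913867 /515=-5657.99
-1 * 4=-4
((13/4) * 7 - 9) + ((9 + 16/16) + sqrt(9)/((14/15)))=755/28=26.96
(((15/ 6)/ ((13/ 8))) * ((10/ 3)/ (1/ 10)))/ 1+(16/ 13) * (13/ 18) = 6104/ 117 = 52.17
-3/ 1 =-3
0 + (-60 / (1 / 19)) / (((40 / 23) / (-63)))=82593 / 2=41296.50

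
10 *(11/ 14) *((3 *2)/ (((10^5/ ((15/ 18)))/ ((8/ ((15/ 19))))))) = 209/ 52500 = 0.00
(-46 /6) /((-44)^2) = -23 /5808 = -0.00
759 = 759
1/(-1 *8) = -1/8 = -0.12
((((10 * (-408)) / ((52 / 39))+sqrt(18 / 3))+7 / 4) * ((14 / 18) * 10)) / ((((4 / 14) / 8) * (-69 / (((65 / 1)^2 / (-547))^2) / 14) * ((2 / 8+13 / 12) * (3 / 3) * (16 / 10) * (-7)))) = -267499202140625 / 495490104+21867015625 * sqrt(6) / 123872526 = -539435.50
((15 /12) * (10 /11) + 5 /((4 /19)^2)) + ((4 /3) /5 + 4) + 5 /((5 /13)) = 346409 /2640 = 131.22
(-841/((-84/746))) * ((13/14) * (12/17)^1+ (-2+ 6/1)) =86892961/2499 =34771.09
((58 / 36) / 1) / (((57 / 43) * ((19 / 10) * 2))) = 6235 / 19494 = 0.32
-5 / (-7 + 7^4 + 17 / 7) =-7 / 3355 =-0.00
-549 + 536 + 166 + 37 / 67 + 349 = 33671 / 67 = 502.55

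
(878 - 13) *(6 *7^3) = 1780170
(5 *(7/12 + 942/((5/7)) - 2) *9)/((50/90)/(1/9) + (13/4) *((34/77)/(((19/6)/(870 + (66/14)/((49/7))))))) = 16999066623/114576016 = 148.36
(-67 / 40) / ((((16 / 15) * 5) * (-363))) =67 / 77440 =0.00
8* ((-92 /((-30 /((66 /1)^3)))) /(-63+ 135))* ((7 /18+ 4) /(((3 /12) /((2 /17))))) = 154779328 /765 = 202325.92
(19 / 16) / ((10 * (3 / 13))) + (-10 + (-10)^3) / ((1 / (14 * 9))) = -127259.49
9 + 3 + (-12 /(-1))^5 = 248844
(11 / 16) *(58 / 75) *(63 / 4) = 6699 / 800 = 8.37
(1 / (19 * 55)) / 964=1 / 1007380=0.00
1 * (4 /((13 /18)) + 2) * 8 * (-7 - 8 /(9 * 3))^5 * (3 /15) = -249410.66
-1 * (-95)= 95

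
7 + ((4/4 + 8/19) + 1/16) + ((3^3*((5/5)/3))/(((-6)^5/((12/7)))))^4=10400482923283/1225958436864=8.48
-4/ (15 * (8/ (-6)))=1/ 5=0.20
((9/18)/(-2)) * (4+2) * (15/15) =-1.50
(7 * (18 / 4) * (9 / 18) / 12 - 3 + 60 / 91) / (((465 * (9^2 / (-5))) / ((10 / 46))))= 2495 / 84088368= 0.00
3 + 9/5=24/5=4.80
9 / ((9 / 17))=17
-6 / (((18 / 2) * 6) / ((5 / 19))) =-5 / 171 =-0.03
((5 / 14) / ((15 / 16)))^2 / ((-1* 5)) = -64 / 2205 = -0.03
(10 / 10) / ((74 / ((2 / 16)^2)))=1 / 4736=0.00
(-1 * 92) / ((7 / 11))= -1012 / 7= -144.57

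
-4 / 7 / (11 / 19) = -0.99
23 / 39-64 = -63.41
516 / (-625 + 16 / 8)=-516 / 623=-0.83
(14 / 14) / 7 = 1 / 7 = 0.14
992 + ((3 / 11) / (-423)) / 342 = 526198463 / 530442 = 992.00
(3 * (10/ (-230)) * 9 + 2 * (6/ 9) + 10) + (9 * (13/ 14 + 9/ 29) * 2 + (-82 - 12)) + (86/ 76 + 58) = -1281967/ 532266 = -2.41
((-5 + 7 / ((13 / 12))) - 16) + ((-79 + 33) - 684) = -9679 / 13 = -744.54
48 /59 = 0.81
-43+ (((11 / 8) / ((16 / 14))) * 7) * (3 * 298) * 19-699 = 4553983 / 32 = 142311.97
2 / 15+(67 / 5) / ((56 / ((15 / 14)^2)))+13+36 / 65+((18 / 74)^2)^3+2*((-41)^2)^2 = 31035271542753711747901 / 5491475547710880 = 5651535.96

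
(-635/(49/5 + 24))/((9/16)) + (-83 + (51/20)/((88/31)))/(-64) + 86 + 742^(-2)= 1270654794337339/23581404887040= 53.88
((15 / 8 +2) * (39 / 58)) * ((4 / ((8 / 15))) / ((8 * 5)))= 3627 / 7424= 0.49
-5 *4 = -20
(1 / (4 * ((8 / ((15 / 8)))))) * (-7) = -105 / 256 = -0.41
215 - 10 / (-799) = 171795 / 799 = 215.01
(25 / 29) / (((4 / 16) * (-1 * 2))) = -50 / 29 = -1.72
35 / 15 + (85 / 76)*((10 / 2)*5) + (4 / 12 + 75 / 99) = 78713 / 2508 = 31.38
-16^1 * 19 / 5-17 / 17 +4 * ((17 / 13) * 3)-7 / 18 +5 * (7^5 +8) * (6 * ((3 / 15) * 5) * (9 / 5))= 1062317299 / 1170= 907963.50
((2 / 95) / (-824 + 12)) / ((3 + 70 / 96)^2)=-1152 / 617910685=-0.00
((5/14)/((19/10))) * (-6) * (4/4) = -150/133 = -1.13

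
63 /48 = 21 /16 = 1.31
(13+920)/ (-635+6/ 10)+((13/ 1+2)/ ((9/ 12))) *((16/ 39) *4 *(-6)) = -629305/ 3172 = -198.39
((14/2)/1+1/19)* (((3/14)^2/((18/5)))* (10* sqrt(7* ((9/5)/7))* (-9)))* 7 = -9045* sqrt(5)/266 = -76.03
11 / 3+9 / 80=907 / 240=3.78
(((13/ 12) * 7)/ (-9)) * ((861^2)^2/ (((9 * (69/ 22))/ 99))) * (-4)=149411609889542/ 23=6496156951719.22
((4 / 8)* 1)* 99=99 / 2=49.50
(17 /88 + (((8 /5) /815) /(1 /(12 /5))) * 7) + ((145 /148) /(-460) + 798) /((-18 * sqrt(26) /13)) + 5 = 9370511 /1793000-10865539 * sqrt(26) /490176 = -107.80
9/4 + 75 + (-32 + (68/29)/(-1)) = 4977/116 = 42.91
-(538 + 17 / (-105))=-56473 / 105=-537.84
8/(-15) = -8/15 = -0.53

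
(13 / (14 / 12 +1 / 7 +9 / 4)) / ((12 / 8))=56 / 23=2.43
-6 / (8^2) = -3 / 32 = -0.09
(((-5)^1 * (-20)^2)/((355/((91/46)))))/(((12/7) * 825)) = -1274/161667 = -0.01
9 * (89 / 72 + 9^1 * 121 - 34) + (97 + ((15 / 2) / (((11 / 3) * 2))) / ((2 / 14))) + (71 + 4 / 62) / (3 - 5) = 26119923 / 2728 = 9574.75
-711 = -711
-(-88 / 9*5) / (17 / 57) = 8360 / 51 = 163.92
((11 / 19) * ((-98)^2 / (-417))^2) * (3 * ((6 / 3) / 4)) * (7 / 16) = 443889677 / 2202594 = 201.53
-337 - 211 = -548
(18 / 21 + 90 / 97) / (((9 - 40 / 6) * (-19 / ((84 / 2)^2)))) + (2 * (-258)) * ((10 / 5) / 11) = -3341832 / 20273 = -164.84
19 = 19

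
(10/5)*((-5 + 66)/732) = 1/6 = 0.17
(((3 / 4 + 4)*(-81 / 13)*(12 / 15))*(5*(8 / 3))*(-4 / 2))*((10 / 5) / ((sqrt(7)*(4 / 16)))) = 65664*sqrt(7) / 91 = 1909.13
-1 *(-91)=91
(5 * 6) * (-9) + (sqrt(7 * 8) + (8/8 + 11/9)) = -2410/9 + 2 * sqrt(14) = -260.29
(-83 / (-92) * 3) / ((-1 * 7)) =-0.39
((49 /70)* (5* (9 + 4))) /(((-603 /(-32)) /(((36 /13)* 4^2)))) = 7168 /67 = 106.99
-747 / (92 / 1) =-747 / 92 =-8.12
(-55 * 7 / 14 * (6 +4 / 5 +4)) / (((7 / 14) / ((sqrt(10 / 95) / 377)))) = -594 * sqrt(38) / 7163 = -0.51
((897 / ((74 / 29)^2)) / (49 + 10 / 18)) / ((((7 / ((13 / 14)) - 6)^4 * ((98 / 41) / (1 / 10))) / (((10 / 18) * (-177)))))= -156357591183729 / 76590402560000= -2.04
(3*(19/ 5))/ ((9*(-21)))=-19/ 315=-0.06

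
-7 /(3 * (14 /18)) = -3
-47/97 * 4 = -188/97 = -1.94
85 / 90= 17 / 18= 0.94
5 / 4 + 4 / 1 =21 / 4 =5.25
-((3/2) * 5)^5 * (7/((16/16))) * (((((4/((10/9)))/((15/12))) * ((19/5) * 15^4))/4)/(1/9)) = -3313202484375/16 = -207075155273.44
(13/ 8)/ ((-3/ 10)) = -65/ 12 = -5.42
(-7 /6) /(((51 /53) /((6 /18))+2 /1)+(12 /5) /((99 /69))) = -20405 /114726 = -0.18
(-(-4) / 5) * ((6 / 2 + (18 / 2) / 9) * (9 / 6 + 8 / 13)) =88 / 13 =6.77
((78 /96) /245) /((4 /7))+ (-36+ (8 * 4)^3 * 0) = -80627 /2240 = -35.99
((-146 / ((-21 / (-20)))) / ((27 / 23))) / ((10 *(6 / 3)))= -3358 / 567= -5.92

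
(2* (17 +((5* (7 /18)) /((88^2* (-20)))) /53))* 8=502368761 /1846944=272.00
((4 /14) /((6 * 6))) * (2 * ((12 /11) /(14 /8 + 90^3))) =16 /673597617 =0.00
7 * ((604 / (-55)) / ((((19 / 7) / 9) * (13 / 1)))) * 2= -532728 / 13585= -39.21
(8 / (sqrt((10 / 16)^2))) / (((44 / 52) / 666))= 554112 / 55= 10074.76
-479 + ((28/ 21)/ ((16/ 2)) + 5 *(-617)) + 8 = -21335/ 6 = -3555.83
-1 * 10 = -10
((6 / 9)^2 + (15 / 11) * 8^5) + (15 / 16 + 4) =44689.02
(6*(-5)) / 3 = -10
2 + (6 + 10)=18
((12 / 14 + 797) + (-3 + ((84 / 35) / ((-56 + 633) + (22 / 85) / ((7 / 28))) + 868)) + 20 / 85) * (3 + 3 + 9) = 20836795800 / 835261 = 24946.45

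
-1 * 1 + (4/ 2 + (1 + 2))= 4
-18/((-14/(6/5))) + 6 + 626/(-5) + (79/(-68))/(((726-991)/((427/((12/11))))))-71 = -186.94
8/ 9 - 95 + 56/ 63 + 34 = -533/ 9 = -59.22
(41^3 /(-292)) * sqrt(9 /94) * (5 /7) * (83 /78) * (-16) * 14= 57204430 * sqrt(94) /44603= 12434.53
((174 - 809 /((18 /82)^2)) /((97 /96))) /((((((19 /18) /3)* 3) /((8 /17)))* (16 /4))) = -172266880 /93993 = -1832.76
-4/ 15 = -0.27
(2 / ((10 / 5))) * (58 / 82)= 29 / 41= 0.71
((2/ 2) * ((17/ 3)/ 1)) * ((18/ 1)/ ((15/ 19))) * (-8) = -5168/ 5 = -1033.60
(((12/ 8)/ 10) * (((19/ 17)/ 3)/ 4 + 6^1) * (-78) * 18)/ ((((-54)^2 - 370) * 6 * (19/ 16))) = -145431/ 2055895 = -0.07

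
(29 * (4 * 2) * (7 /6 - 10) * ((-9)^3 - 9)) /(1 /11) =16636488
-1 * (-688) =688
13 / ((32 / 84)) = 34.12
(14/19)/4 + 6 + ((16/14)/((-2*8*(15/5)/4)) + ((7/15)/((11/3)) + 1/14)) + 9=335488/21945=15.29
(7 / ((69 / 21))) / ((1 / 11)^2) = 5929 / 23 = 257.78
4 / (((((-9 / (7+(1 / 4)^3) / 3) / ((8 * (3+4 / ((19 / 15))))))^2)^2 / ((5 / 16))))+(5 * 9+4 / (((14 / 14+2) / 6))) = 470125600317924197 / 2135179264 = 220180857.06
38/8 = 19/4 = 4.75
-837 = -837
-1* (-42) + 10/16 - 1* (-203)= 1965/8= 245.62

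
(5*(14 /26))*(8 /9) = 280 /117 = 2.39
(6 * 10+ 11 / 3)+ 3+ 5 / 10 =403 / 6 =67.17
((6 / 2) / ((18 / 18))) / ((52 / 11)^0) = 3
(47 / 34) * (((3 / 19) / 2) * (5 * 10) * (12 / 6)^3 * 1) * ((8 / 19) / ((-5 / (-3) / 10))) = 676800 / 6137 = 110.28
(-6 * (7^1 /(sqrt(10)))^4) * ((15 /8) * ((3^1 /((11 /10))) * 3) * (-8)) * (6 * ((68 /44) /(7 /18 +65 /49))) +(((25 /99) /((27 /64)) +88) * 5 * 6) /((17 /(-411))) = 154764340948 /4942971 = 31309.98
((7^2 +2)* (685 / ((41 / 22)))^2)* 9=62011391.49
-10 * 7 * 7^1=-490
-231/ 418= -21/ 38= -0.55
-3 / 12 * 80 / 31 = -20 / 31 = -0.65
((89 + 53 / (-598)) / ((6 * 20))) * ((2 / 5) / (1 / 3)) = 53169 / 59800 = 0.89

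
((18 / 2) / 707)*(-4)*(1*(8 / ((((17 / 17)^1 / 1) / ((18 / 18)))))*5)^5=-3686400000 / 707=-5214144.27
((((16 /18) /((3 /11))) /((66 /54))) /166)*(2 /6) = 0.01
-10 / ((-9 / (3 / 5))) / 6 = 0.11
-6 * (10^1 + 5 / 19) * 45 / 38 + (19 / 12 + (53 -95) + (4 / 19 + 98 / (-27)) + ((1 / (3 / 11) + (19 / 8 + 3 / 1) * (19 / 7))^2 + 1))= 6648893683 / 30566592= 217.52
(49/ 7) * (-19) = -133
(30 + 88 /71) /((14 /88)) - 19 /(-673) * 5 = 65726631 /334481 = 196.50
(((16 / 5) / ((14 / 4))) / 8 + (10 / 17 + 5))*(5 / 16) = 3393 / 1904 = 1.78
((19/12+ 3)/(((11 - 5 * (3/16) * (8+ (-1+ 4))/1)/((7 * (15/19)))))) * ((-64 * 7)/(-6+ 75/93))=1388800/437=3178.03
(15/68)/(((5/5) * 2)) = 15/136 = 0.11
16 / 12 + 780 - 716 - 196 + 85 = -137 / 3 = -45.67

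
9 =9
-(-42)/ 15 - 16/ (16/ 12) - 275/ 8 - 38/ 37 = -66011/ 1480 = -44.60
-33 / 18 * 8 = -44 / 3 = -14.67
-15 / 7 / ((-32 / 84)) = 45 / 8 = 5.62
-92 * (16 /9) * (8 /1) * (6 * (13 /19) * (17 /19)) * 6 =-10409984 /361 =-28836.52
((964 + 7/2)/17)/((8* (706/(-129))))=-1.30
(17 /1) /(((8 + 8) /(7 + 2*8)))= 391 /16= 24.44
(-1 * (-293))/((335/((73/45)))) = 21389/15075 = 1.42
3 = 3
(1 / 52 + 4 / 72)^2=1225 / 219024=0.01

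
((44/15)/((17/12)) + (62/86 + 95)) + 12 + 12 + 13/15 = 1344947/10965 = 122.66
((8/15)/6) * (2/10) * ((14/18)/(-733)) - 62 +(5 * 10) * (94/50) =32.00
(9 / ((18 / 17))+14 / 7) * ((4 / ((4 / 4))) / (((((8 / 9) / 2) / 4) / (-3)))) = -1134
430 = 430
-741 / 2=-370.50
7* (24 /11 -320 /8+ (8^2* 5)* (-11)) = -273952 /11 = -24904.73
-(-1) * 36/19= 36/19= 1.89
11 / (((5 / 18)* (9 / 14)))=308 / 5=61.60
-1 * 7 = -7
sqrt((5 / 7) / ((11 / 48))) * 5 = 20 * sqrt(1155) / 77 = 8.83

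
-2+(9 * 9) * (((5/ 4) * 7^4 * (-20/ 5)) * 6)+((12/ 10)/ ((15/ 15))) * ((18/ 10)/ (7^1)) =-1021025546/ 175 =-5834431.69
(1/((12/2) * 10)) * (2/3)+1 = 1.01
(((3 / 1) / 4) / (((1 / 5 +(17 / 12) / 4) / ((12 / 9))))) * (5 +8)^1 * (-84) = -37440 / 19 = -1970.53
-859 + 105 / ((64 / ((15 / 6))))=-109427 / 128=-854.90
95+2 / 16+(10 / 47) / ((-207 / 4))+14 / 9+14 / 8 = 7660727 / 77832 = 98.43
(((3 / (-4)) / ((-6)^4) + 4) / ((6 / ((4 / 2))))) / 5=6911 / 25920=0.27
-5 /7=-0.71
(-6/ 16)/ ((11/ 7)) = -21/ 88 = -0.24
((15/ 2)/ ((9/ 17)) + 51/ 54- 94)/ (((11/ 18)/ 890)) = -1263800/ 11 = -114890.91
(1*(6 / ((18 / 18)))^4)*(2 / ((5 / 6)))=15552 / 5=3110.40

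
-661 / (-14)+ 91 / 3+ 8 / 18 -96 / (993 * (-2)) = 3254753 / 41706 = 78.04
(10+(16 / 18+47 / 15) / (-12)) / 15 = 5219 / 8100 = 0.64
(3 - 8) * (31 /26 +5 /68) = -5595 /884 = -6.33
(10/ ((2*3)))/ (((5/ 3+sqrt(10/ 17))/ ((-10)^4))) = 850000/ 67 - 30000*sqrt(170)/ 67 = 6848.48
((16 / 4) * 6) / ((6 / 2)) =8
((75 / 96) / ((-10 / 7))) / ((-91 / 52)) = 5 / 16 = 0.31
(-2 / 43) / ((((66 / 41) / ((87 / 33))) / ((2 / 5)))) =-2378 / 78045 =-0.03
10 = 10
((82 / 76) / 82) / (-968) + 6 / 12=36783 / 73568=0.50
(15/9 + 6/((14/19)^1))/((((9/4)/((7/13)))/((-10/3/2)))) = -4120/1053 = -3.91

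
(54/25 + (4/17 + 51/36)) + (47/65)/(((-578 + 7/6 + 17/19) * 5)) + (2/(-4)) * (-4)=25298715749/4353059100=5.81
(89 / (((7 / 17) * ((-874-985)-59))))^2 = 2289169 / 180257476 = 0.01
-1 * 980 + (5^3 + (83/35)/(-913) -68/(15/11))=-1045124/1155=-904.87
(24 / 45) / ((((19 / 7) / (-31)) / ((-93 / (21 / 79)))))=607352 / 285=2131.06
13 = 13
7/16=0.44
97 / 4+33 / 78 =1283 / 52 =24.67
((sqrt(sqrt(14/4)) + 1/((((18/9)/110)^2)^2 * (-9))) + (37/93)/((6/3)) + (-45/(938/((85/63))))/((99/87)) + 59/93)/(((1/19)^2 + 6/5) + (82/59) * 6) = -35191940288881175/330265699533 + 106495 * 2^(3/4) * 7^(1/4)/2032298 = -106556.31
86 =86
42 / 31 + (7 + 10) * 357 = 188181 / 31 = 6070.35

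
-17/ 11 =-1.55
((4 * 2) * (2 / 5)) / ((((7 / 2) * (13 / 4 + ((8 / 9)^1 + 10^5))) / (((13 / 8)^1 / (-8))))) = -234 / 126005215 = -0.00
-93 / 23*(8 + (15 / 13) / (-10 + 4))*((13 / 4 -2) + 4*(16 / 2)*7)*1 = -17009979 / 2392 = -7111.20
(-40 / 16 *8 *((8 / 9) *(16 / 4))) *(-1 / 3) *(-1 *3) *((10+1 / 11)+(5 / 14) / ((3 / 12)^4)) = -5002880 / 693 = -7219.16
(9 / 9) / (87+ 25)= 1 / 112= 0.01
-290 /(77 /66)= -1740 /7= -248.57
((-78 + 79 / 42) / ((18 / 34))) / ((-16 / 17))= 923933 / 6048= 152.77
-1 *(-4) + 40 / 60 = 14 / 3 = 4.67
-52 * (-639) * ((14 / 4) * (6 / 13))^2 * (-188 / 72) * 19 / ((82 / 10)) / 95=-5522.02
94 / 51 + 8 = 502 / 51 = 9.84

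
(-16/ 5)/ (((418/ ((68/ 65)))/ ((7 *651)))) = -2479008/ 67925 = -36.50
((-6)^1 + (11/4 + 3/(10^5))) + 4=75003/100000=0.75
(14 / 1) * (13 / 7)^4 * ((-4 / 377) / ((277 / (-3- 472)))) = 8348600 / 2755319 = 3.03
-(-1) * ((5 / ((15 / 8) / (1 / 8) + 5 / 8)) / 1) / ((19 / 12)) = 96 / 475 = 0.20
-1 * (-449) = 449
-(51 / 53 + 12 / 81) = -1589 / 1431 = -1.11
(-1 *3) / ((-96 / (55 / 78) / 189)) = 3465 / 832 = 4.16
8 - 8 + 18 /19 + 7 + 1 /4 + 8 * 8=5487 /76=72.20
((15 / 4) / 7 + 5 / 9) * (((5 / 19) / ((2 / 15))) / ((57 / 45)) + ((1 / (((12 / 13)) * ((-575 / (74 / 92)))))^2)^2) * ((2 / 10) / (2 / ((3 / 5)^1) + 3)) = 0.05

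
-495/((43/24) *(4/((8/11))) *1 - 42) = 23760/1543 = 15.40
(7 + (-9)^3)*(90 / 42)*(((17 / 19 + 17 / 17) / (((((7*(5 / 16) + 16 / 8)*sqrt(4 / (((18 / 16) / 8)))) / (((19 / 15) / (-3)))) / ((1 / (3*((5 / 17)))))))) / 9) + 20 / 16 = 231559 / 28140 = 8.23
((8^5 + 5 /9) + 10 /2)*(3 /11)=294962 /33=8938.24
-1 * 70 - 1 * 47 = -117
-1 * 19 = -19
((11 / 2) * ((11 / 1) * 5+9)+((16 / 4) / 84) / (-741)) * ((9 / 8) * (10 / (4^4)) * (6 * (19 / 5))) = 16432413 / 46592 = 352.69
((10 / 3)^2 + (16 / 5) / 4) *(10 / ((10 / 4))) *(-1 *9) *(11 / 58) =-11792 / 145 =-81.32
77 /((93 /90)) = 2310 /31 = 74.52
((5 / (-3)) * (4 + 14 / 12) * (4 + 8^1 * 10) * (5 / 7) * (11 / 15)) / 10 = -341 / 9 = -37.89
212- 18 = 194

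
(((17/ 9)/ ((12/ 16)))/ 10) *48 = 544/ 45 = 12.09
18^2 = 324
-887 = -887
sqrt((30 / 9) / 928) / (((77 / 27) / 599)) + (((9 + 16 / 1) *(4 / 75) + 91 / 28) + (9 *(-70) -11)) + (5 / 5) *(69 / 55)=-622.57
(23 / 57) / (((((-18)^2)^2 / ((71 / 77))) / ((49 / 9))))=11431 / 592379568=0.00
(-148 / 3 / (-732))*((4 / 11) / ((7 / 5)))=740 / 42273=0.02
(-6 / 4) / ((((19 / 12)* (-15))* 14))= 3 / 665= 0.00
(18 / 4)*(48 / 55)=3.93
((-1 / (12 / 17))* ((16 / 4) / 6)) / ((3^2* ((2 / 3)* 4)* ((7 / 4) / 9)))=-17 / 84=-0.20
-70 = -70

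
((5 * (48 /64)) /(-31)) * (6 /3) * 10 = -75 /31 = -2.42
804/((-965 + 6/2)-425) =-804/1387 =-0.58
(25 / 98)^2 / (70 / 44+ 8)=6875 / 1013222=0.01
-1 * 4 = -4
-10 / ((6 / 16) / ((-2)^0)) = -80 / 3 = -26.67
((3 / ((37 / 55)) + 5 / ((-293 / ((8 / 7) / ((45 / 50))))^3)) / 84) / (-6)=-0.01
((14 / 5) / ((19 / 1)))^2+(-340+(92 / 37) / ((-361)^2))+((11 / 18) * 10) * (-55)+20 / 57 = -733123781677 / 1084922325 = -675.74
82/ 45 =1.82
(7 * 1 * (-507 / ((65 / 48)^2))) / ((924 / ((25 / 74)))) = -288 / 407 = -0.71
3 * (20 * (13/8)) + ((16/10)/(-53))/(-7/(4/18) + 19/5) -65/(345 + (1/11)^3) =656029226831/6741456476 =97.31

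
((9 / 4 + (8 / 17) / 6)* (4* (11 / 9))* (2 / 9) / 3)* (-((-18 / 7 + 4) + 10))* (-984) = 274208000 / 28917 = 9482.59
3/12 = 1/4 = 0.25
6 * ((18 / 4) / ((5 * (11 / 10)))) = 54 / 11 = 4.91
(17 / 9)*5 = 85 / 9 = 9.44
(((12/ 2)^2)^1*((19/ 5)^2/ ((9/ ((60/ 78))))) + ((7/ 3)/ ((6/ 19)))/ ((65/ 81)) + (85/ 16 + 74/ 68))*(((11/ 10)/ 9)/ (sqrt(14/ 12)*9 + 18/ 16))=-3892141/ 43956900 + 3892141*sqrt(42)/ 32967675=0.68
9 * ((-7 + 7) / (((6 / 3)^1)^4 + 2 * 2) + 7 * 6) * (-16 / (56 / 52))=-5616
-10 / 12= -5 / 6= -0.83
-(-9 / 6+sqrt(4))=-1 / 2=-0.50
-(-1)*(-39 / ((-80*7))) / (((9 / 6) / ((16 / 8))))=13 / 140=0.09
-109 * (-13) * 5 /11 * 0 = 0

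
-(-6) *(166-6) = 960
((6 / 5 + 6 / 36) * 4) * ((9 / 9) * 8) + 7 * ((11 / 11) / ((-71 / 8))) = 45736 / 1065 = 42.94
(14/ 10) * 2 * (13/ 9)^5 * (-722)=-3753029644/ 295245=-12711.58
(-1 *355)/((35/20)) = -1420/7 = -202.86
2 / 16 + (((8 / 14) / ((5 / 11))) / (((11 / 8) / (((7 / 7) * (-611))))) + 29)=-148261 / 280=-529.50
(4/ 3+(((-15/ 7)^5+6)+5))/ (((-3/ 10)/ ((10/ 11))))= 165626600/ 1663893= 99.54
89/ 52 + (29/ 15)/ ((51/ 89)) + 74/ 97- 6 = -585431/ 3858660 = -0.15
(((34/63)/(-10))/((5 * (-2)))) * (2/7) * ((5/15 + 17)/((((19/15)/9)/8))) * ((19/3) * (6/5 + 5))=219232/3675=59.65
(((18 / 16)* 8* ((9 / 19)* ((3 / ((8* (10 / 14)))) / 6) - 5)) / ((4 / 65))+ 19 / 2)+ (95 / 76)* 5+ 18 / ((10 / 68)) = -3569193 / 6080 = -587.04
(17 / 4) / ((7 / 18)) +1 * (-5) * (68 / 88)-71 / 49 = 3027 / 539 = 5.62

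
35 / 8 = 4.38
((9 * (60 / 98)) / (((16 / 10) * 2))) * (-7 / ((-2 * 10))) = 135 / 224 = 0.60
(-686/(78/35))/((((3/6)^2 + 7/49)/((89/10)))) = -2991646/429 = -6973.53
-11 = -11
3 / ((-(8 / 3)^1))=-9 / 8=-1.12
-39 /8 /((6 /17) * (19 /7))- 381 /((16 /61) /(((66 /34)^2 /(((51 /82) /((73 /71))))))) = -960054586703 /106042192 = -9053.52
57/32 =1.78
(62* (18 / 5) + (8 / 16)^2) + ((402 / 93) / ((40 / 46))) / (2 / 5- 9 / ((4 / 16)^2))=12431949 / 55645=223.42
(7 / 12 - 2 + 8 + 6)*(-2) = -151 / 6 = -25.17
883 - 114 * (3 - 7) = 1339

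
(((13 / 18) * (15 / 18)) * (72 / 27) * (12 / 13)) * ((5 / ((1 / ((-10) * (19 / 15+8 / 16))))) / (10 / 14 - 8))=74200 / 4131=17.96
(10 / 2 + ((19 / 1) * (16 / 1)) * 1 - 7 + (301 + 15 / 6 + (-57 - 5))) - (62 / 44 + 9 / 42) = 83449 / 154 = 541.88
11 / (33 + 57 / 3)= 11 / 52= 0.21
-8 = -8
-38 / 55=-0.69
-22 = -22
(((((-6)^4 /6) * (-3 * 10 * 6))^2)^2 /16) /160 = 892616806656000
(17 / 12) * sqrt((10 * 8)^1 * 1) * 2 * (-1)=-25.34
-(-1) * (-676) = -676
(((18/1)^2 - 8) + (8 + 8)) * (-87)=-28884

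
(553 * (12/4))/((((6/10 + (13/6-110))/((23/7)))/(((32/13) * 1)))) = -5232960/41821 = -125.13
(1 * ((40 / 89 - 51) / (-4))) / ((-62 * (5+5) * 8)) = -4499 / 1765760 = -0.00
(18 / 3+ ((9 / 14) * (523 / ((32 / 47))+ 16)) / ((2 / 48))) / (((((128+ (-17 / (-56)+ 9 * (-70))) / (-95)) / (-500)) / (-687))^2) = 179654409259458000000 / 3508129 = 51210890266423.50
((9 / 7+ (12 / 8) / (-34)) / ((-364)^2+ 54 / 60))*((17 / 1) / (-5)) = -591 / 18549566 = -0.00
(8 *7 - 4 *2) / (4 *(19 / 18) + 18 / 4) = 864 / 157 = 5.50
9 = 9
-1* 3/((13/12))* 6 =-16.62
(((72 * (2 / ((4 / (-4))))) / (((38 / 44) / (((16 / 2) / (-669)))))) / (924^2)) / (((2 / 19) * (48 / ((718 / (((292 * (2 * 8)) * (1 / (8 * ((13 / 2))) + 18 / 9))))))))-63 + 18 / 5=-59.40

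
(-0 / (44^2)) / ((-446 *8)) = 0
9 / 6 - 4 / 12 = 7 / 6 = 1.17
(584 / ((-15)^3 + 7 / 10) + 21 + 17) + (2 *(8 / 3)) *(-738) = -131536054 / 33743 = -3898.17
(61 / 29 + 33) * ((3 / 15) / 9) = 1018 / 1305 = 0.78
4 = 4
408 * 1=408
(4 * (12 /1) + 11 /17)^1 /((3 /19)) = 15713 /51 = 308.10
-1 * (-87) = 87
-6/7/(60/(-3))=3/70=0.04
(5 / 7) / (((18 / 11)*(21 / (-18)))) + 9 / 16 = 443 / 2352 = 0.19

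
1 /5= 0.20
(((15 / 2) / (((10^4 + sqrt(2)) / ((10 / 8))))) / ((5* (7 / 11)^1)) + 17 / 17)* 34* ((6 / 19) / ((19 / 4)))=285684144288 / 126349997473-8415* sqrt(2) / 126349997473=2.26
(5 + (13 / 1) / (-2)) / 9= -1 / 6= -0.17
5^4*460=287500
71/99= 0.72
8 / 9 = 0.89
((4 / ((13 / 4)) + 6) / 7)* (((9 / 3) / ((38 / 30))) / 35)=0.07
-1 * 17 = -17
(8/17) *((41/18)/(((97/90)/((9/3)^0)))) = 1640/1649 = 0.99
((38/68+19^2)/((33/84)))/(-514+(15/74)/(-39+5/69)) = -2012216584/1123823041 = -1.79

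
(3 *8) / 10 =12 / 5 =2.40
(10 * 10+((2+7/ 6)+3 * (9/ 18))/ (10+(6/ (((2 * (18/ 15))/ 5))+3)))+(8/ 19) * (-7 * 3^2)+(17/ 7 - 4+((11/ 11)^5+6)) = 1609306/ 20349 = 79.09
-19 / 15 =-1.27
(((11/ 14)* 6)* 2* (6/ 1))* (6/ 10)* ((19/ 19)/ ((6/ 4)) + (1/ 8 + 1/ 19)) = 1089/ 38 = 28.66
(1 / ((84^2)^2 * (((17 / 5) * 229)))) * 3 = 5 / 64607106816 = 0.00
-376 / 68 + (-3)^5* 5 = -20749 / 17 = -1220.53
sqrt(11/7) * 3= 3 * sqrt(77)/7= 3.76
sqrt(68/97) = 2 * sqrt(1649)/97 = 0.84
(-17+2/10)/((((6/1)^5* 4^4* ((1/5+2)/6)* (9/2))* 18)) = -7/24634368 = -0.00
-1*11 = -11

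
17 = 17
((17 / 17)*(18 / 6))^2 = 9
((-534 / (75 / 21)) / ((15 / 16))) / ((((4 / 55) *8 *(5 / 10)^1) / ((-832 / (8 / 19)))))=27083056 / 25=1083322.24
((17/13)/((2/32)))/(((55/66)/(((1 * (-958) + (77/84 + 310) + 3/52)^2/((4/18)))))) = 519591880896/10985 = 47300125.71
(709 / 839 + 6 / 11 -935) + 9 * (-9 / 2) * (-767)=30129.89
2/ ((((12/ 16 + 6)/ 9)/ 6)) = 16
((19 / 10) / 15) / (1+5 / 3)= 19 / 400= 0.05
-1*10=-10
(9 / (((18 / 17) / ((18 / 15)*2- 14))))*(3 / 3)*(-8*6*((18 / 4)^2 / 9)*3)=159732 / 5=31946.40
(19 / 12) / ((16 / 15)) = 95 / 64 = 1.48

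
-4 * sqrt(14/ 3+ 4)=-4 * sqrt(78)/ 3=-11.78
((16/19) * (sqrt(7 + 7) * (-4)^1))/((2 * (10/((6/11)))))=-96 * sqrt(14)/1045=-0.34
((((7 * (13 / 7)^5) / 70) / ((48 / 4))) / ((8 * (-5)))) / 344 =-371293 / 27751718400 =-0.00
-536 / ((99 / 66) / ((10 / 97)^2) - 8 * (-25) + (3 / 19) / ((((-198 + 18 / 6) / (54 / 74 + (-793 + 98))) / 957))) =-3966400 / 6505519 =-0.61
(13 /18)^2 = 169 /324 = 0.52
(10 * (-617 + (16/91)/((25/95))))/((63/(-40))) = 3913.22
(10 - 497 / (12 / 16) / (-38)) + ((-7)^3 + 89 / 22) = -390641 / 1254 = -311.52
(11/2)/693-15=-1889/126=-14.99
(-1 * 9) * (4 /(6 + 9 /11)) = -132 /25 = -5.28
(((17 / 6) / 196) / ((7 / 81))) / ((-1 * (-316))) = 459 / 867104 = 0.00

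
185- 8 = 177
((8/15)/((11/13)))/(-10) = -52/825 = -0.06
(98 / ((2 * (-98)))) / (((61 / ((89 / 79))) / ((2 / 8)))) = -89 / 38552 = -0.00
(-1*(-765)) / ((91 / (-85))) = -65025 / 91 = -714.56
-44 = -44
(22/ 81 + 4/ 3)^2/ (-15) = -3380/ 19683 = -0.17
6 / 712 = 3 / 356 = 0.01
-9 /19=-0.47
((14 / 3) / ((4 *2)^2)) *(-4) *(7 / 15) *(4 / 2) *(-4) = 1.09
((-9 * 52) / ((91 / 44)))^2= 2509056 / 49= 51205.22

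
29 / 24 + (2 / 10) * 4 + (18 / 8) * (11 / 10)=269 / 60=4.48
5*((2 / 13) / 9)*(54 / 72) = 5 / 78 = 0.06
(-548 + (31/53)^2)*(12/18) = -3076742/8427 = -365.11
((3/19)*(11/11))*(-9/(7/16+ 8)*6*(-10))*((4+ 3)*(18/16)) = 1512/19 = 79.58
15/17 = 0.88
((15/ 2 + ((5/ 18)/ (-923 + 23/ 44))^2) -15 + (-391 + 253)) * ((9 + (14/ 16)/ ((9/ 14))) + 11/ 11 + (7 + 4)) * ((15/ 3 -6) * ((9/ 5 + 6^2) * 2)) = 43764163002568757/ 177926427468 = 245967.75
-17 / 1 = -17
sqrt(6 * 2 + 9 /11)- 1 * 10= -10 + sqrt(1551) /11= -6.42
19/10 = 1.90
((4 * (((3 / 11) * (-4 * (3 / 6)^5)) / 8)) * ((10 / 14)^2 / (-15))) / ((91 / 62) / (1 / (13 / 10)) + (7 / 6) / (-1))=2325 / 2973124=0.00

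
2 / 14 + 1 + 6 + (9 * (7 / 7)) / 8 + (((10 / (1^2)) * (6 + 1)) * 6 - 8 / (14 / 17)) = 418.55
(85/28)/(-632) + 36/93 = 209717/548576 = 0.38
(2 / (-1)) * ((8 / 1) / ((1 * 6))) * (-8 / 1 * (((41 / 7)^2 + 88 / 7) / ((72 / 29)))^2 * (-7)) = -4437291769 / 83349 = -53237.49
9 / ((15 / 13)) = 39 / 5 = 7.80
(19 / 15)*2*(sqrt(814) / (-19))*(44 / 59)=-88*sqrt(814) / 885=-2.84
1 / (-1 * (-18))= 1 / 18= 0.06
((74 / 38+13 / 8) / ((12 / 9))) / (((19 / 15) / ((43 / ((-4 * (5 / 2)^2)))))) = -210141 / 57760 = -3.64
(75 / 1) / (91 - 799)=-25 / 236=-0.11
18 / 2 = 9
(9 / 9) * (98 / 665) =14 / 95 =0.15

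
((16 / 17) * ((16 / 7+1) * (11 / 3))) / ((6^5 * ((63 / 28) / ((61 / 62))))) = 15433 / 24203529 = 0.00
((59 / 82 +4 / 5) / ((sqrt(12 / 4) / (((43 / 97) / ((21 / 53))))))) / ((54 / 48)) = 811324 * sqrt(3) / 1610685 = 0.87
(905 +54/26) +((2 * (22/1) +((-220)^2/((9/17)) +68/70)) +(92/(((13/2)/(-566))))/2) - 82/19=6875193412/77805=88364.42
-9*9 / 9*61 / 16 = -549 / 16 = -34.31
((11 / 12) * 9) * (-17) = -561 / 4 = -140.25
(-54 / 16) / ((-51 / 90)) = 405 / 68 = 5.96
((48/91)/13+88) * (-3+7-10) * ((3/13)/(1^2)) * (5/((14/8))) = -348.29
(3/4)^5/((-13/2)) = -243/6656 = -0.04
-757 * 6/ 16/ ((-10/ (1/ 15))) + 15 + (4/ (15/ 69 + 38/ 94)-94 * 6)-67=-5104453/ 8400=-607.67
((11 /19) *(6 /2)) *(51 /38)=1683 /722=2.33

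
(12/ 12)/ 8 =1/ 8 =0.12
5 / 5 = 1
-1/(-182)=1/182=0.01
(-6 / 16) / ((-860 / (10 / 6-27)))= -19 / 1720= -0.01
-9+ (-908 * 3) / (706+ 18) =-2310 / 181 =-12.76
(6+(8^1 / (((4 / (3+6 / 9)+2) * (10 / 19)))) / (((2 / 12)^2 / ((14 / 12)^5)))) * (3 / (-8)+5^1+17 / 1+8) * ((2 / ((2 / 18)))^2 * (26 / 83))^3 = 585036875215490256 / 48601895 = 12037326429.67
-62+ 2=-60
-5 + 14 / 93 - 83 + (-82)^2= 617162 / 93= 6636.15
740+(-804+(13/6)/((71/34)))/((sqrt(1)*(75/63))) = 116283/1775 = 65.51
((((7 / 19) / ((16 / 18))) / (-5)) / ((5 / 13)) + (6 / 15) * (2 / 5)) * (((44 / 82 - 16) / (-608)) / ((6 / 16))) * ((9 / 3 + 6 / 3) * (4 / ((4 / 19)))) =-66887 / 186960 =-0.36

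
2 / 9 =0.22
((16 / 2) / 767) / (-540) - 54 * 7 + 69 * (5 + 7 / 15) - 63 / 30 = -120113 / 41418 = -2.90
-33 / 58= -0.57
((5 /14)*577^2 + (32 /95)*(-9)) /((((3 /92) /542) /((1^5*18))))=35573032262.94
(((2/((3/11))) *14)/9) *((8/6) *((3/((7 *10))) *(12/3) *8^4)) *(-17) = -24510464/135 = -181558.99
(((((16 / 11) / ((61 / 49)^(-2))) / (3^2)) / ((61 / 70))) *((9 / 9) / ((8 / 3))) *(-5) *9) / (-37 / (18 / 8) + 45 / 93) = 83700 / 275429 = 0.30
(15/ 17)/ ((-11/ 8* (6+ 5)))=-120/ 2057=-0.06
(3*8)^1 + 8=32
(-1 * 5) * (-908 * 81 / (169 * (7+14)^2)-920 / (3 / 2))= 76307780 / 24843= 3071.60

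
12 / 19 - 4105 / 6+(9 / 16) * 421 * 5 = 456481 / 912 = 500.53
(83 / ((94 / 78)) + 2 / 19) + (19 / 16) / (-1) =968585 / 14288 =67.79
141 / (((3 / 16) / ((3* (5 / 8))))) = 1410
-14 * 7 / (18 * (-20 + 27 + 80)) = -49 / 783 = -0.06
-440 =-440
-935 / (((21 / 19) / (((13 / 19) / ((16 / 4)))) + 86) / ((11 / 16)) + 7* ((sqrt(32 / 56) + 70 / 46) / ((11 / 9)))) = -1448429340215 / 221639180533 + 16550807130* sqrt(7) / 221639180533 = -6.34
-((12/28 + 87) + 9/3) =-633/7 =-90.43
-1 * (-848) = 848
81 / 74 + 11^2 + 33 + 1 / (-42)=120490 / 777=155.07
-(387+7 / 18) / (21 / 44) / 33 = -13946 / 567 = -24.60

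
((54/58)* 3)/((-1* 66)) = -27/638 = -0.04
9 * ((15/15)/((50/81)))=729/50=14.58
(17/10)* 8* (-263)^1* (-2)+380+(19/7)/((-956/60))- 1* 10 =62933489/8365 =7523.43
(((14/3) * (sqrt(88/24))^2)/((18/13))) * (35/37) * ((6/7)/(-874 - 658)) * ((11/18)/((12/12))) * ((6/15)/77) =-143/6887106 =-0.00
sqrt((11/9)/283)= sqrt(3113)/849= 0.07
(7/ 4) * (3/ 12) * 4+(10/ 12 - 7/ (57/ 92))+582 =130709/ 228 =573.29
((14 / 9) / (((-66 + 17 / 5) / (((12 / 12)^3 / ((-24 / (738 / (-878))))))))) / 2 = -1435 / 3297768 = -0.00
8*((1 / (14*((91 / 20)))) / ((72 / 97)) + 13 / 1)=597202 / 5733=104.17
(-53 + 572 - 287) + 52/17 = 3996/17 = 235.06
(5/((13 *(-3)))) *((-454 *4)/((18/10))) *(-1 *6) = -90800/117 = -776.07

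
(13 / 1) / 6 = 2.17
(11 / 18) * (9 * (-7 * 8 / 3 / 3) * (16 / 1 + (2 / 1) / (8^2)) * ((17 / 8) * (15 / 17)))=-65835 / 64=-1028.67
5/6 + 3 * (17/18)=11/3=3.67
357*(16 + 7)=8211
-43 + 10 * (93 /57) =-507 /19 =-26.68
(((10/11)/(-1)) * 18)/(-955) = 36/2101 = 0.02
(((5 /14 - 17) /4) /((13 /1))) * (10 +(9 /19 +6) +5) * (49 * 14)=-1164534 /247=-4714.71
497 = 497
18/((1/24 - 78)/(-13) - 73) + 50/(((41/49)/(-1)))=-51447506/857105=-60.02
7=7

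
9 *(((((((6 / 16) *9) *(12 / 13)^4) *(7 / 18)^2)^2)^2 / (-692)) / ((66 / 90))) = -423519198323235840 / 1266287807275591237423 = -0.00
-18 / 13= -1.38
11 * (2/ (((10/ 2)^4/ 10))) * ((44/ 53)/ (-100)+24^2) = 33580316/ 165625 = 202.75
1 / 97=0.01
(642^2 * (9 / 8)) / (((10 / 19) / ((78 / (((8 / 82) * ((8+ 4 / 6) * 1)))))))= 6501784059 / 80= 81272300.74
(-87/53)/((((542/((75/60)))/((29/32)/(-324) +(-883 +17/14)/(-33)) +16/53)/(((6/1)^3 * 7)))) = -1753639948305/11679799238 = -150.14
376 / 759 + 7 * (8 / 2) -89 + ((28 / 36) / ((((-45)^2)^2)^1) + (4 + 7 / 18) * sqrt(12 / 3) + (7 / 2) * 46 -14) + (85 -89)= 91.27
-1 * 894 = -894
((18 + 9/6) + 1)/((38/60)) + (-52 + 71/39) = -13198/741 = -17.81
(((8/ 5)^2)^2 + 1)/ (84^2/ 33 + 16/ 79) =4102549/ 116240000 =0.04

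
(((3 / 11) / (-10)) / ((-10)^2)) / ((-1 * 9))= 1 / 33000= 0.00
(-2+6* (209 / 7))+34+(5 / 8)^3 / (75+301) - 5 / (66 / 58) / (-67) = 629299213601 / 2979508224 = 211.21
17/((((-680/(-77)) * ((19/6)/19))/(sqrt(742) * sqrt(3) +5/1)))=231/4 +231 * sqrt(2226)/20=602.68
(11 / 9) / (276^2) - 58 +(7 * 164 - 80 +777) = 1225138619 / 685584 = 1787.00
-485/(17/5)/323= -0.44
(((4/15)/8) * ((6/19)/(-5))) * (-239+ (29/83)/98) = 1943997/3863650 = 0.50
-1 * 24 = -24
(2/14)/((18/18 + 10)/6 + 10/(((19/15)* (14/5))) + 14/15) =570/22289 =0.03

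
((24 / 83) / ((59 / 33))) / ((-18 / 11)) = -484 / 4897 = -0.10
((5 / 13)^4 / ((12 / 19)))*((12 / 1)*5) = 59375 / 28561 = 2.08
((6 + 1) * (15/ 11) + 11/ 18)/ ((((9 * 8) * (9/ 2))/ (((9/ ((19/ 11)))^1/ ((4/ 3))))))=2011/ 16416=0.12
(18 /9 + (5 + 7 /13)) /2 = 49 /13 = 3.77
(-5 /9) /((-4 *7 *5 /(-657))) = -73 /28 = -2.61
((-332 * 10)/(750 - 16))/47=-1660/17249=-0.10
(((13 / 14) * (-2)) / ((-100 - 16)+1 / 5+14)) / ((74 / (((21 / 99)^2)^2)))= 0.00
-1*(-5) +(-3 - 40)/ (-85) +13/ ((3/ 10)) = 12454/ 255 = 48.84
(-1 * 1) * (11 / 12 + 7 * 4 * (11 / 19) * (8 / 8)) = -3905 / 228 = -17.13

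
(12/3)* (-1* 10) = -40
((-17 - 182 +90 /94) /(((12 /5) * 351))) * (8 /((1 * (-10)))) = 716 /3807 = 0.19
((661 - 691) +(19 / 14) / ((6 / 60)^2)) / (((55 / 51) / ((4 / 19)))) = 20.64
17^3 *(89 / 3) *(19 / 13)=8307883 / 39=213022.64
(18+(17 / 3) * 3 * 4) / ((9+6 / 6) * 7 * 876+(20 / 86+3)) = 3698 / 2636899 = 0.00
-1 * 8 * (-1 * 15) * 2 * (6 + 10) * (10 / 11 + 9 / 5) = 114432 / 11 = 10402.91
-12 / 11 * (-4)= 48 / 11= 4.36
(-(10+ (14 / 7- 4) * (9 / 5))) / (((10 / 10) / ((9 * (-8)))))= 2304 / 5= 460.80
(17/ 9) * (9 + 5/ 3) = 544/ 27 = 20.15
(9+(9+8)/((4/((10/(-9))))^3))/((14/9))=50363/9072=5.55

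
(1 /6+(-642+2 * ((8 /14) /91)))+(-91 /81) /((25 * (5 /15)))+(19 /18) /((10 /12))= -550960439 /859950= -640.69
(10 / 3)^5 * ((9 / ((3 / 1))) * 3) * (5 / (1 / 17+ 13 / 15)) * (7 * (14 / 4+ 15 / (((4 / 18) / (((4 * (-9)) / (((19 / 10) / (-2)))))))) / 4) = 904892734375 / 10089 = 89691023.33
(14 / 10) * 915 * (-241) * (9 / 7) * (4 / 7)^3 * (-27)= 685889856 / 343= 1999678.88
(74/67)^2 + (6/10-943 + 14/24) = -253340341/269340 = -940.60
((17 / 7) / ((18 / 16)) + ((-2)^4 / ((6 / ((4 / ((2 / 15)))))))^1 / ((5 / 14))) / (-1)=-14248 / 63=-226.16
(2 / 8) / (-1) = -1 / 4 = -0.25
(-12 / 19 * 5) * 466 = -1471.58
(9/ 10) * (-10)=-9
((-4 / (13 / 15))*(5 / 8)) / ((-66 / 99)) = 225 / 52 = 4.33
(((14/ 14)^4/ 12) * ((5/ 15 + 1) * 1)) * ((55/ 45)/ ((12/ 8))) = 22/ 243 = 0.09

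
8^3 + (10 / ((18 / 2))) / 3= 13834 / 27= 512.37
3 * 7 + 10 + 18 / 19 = 607 / 19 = 31.95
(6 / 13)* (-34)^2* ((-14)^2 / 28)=48552 / 13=3734.77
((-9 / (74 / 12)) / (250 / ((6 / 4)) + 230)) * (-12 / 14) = 486 / 154105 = 0.00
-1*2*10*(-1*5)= 100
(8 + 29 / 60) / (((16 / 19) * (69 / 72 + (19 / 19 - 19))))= -9671 / 16360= -0.59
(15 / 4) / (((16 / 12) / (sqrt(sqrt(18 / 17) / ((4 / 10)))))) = 45 * sqrt(15) * 34^(3 / 4) / 544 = 4.51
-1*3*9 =-27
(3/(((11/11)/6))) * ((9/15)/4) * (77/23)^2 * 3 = 480249/5290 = 90.78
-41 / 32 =-1.28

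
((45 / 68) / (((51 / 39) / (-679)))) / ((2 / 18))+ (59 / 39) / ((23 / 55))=-3202965475 / 1036932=-3088.89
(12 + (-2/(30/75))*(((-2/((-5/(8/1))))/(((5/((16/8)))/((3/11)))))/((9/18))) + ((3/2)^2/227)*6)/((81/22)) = 2.33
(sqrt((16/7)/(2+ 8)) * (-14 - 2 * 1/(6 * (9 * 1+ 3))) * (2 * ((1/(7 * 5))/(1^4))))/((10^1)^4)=-101 * sqrt(70)/22050000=-0.00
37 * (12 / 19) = 444 / 19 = 23.37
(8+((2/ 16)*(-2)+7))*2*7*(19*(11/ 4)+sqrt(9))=91273/ 8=11409.12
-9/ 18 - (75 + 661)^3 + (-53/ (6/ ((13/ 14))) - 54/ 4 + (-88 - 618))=-33489874673/ 84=-398688984.20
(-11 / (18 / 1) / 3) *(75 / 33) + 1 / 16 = -173 / 432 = -0.40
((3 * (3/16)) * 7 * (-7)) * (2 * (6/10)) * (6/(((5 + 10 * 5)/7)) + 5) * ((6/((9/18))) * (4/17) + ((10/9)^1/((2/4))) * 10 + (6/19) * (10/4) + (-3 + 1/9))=-621677259/142120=-4374.31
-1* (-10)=10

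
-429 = -429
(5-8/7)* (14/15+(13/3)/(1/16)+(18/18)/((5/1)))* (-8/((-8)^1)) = 1359/5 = 271.80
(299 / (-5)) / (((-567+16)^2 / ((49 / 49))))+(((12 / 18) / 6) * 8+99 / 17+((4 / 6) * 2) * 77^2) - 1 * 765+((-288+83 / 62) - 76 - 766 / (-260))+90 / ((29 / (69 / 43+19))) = 27574623453703493 / 4024742822685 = 6851.28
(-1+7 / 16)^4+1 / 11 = 137707 / 720896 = 0.19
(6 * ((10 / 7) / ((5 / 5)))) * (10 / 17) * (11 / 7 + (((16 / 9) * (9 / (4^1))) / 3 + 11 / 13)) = 204800 / 10829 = 18.91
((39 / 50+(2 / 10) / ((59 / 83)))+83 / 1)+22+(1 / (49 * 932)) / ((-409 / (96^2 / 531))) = 1461014399393 / 13775181350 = 106.06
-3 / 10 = -0.30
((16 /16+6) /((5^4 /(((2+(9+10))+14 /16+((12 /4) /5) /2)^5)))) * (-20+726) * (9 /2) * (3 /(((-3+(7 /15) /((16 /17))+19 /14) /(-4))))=769261333573962839799 /385400000000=1996007611.76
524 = 524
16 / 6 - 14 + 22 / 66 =-11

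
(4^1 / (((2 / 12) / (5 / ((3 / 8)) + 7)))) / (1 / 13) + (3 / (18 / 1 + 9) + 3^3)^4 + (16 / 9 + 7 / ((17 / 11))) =60965394245 / 111537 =546593.46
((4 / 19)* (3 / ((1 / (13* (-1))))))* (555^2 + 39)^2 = -14804934782976 / 19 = -779207093840.84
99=99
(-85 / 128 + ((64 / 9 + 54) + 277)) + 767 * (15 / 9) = 1861379 / 1152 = 1615.78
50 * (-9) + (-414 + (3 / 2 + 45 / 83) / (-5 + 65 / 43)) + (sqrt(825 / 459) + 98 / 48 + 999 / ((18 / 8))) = -20843479 / 49800 + 5 * sqrt(187) / 51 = -417.20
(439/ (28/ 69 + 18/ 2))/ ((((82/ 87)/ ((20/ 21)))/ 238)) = 298669260/ 26609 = 11224.37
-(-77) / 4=77 / 4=19.25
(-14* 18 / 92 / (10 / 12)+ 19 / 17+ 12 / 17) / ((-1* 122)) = 2861 / 238510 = 0.01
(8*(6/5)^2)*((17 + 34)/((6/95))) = 46512/5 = 9302.40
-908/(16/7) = -1589/4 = -397.25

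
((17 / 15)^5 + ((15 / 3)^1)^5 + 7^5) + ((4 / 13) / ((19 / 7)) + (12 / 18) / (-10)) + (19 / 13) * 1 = 19935.38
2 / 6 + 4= 13 / 3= 4.33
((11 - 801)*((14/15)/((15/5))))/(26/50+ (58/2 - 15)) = -55300/3267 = -16.93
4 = 4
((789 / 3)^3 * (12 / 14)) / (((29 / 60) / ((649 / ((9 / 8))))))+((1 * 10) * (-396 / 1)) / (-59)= 222901983868520 / 11977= 18610836091.55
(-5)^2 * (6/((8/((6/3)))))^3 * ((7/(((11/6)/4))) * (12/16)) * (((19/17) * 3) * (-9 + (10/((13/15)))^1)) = 7271775/884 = 8225.99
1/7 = 0.14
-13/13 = -1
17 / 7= 2.43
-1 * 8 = -8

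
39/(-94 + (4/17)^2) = -3757/9050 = -0.42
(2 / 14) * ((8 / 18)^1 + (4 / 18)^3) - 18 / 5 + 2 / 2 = -64679 / 25515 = -2.53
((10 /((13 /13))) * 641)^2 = 41088100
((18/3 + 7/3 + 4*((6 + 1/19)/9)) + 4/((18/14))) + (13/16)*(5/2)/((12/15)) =364951/21888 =16.67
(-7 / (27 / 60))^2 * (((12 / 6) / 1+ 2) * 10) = 784000 / 81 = 9679.01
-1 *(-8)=8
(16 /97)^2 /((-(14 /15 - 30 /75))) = -480 /9409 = -0.05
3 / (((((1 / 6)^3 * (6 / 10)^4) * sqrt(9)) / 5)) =25000 / 3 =8333.33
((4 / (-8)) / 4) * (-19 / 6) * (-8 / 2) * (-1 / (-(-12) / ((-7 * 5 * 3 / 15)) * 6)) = -133 / 864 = -0.15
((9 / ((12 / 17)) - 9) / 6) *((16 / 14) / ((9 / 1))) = 5 / 63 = 0.08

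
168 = 168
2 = 2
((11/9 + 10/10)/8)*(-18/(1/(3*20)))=-300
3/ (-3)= -1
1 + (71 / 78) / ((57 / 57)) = 149 / 78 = 1.91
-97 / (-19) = 97 / 19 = 5.11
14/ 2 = 7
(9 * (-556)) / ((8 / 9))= -11259 / 2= -5629.50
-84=-84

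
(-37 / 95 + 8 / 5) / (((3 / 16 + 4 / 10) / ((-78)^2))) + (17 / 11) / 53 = 6526443661 / 520619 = 12535.93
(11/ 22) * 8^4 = 2048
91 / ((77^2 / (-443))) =-5759 / 847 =-6.80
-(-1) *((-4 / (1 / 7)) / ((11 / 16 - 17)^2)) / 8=-896 / 68121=-0.01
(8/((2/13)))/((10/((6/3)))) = 52/5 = 10.40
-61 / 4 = -15.25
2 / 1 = 2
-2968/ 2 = -1484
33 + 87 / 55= 1902 / 55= 34.58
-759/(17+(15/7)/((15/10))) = -1771/43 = -41.19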